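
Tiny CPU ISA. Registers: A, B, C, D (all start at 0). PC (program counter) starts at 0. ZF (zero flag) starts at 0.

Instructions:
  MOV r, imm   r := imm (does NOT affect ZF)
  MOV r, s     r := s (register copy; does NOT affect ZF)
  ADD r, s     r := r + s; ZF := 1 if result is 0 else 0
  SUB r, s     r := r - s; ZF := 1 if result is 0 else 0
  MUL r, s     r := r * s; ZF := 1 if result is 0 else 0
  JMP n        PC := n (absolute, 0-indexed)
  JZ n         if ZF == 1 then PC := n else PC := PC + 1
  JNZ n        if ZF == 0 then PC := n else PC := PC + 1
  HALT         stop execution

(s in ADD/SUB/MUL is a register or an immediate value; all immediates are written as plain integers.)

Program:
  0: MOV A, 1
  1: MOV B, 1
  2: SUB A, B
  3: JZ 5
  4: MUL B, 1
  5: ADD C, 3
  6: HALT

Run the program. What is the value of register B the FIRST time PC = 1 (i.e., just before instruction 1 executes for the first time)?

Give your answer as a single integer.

Step 1: PC=0 exec 'MOV A, 1'. After: A=1 B=0 C=0 D=0 ZF=0 PC=1
First time PC=1: B=0

0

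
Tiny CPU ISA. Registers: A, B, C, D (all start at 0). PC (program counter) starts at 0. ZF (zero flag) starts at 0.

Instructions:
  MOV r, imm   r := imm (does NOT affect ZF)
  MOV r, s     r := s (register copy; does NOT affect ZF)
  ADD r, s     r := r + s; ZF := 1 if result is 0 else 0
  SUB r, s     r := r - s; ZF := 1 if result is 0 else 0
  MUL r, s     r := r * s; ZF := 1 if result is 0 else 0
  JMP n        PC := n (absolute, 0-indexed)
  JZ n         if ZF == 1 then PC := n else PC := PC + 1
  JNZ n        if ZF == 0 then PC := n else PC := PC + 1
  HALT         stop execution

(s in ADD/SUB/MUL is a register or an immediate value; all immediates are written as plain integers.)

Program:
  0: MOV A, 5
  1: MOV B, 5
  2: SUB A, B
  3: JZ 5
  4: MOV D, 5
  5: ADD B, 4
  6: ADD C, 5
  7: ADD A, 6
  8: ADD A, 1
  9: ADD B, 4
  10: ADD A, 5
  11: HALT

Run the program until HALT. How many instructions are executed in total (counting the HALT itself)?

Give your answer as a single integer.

Answer: 11

Derivation:
Step 1: PC=0 exec 'MOV A, 5'. After: A=5 B=0 C=0 D=0 ZF=0 PC=1
Step 2: PC=1 exec 'MOV B, 5'. After: A=5 B=5 C=0 D=0 ZF=0 PC=2
Step 3: PC=2 exec 'SUB A, B'. After: A=0 B=5 C=0 D=0 ZF=1 PC=3
Step 4: PC=3 exec 'JZ 5'. After: A=0 B=5 C=0 D=0 ZF=1 PC=5
Step 5: PC=5 exec 'ADD B, 4'. After: A=0 B=9 C=0 D=0 ZF=0 PC=6
Step 6: PC=6 exec 'ADD C, 5'. After: A=0 B=9 C=5 D=0 ZF=0 PC=7
Step 7: PC=7 exec 'ADD A, 6'. After: A=6 B=9 C=5 D=0 ZF=0 PC=8
Step 8: PC=8 exec 'ADD A, 1'. After: A=7 B=9 C=5 D=0 ZF=0 PC=9
Step 9: PC=9 exec 'ADD B, 4'. After: A=7 B=13 C=5 D=0 ZF=0 PC=10
Step 10: PC=10 exec 'ADD A, 5'. After: A=12 B=13 C=5 D=0 ZF=0 PC=11
Step 11: PC=11 exec 'HALT'. After: A=12 B=13 C=5 D=0 ZF=0 PC=11 HALTED
Total instructions executed: 11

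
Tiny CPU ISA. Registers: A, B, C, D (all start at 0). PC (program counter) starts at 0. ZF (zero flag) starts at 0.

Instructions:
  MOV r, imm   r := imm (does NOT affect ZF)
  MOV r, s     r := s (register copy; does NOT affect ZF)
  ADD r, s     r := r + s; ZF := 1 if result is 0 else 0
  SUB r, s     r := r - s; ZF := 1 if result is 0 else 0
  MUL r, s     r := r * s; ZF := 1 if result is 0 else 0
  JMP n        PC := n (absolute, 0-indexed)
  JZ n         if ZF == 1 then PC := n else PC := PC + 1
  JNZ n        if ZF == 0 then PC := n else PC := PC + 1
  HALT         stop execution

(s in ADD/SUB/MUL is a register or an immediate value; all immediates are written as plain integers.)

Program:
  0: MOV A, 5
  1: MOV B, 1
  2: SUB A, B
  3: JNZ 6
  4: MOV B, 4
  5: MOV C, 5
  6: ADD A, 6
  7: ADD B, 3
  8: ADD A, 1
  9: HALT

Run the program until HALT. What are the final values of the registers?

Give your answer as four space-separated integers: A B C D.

Answer: 11 4 0 0

Derivation:
Step 1: PC=0 exec 'MOV A, 5'. After: A=5 B=0 C=0 D=0 ZF=0 PC=1
Step 2: PC=1 exec 'MOV B, 1'. After: A=5 B=1 C=0 D=0 ZF=0 PC=2
Step 3: PC=2 exec 'SUB A, B'. After: A=4 B=1 C=0 D=0 ZF=0 PC=3
Step 4: PC=3 exec 'JNZ 6'. After: A=4 B=1 C=0 D=0 ZF=0 PC=6
Step 5: PC=6 exec 'ADD A, 6'. After: A=10 B=1 C=0 D=0 ZF=0 PC=7
Step 6: PC=7 exec 'ADD B, 3'. After: A=10 B=4 C=0 D=0 ZF=0 PC=8
Step 7: PC=8 exec 'ADD A, 1'. After: A=11 B=4 C=0 D=0 ZF=0 PC=9
Step 8: PC=9 exec 'HALT'. After: A=11 B=4 C=0 D=0 ZF=0 PC=9 HALTED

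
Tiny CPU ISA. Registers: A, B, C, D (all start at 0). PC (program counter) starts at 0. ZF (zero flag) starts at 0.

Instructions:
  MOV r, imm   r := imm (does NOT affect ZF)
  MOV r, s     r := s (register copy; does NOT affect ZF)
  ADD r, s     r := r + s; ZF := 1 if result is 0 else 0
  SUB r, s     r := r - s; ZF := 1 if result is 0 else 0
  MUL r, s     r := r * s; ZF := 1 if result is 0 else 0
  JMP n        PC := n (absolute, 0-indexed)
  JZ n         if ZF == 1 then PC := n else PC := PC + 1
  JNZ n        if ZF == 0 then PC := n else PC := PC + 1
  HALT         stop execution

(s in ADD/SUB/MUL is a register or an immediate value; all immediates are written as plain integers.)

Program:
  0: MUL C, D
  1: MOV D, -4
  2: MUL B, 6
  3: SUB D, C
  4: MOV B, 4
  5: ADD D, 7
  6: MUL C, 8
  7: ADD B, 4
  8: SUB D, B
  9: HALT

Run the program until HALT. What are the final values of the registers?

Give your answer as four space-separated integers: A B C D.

Answer: 0 8 0 -5

Derivation:
Step 1: PC=0 exec 'MUL C, D'. After: A=0 B=0 C=0 D=0 ZF=1 PC=1
Step 2: PC=1 exec 'MOV D, -4'. After: A=0 B=0 C=0 D=-4 ZF=1 PC=2
Step 3: PC=2 exec 'MUL B, 6'. After: A=0 B=0 C=0 D=-4 ZF=1 PC=3
Step 4: PC=3 exec 'SUB D, C'. After: A=0 B=0 C=0 D=-4 ZF=0 PC=4
Step 5: PC=4 exec 'MOV B, 4'. After: A=0 B=4 C=0 D=-4 ZF=0 PC=5
Step 6: PC=5 exec 'ADD D, 7'. After: A=0 B=4 C=0 D=3 ZF=0 PC=6
Step 7: PC=6 exec 'MUL C, 8'. After: A=0 B=4 C=0 D=3 ZF=1 PC=7
Step 8: PC=7 exec 'ADD B, 4'. After: A=0 B=8 C=0 D=3 ZF=0 PC=8
Step 9: PC=8 exec 'SUB D, B'. After: A=0 B=8 C=0 D=-5 ZF=0 PC=9
Step 10: PC=9 exec 'HALT'. After: A=0 B=8 C=0 D=-5 ZF=0 PC=9 HALTED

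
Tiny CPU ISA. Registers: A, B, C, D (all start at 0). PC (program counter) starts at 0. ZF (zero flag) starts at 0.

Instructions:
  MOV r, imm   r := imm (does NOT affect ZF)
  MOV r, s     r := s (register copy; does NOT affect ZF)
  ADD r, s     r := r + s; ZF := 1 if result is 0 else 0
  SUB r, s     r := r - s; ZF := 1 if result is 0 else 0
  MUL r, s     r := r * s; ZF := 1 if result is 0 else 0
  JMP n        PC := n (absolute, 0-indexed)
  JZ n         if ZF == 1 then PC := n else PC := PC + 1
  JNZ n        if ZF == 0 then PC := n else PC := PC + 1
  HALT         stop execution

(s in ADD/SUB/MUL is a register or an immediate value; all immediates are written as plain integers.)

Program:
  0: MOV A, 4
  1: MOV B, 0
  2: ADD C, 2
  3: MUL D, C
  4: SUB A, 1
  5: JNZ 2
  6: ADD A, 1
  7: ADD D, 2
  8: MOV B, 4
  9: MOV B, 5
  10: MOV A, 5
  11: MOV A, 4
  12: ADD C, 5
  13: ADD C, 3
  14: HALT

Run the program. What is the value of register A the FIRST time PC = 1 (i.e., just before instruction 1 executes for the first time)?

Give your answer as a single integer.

Step 1: PC=0 exec 'MOV A, 4'. After: A=4 B=0 C=0 D=0 ZF=0 PC=1
First time PC=1: A=4

4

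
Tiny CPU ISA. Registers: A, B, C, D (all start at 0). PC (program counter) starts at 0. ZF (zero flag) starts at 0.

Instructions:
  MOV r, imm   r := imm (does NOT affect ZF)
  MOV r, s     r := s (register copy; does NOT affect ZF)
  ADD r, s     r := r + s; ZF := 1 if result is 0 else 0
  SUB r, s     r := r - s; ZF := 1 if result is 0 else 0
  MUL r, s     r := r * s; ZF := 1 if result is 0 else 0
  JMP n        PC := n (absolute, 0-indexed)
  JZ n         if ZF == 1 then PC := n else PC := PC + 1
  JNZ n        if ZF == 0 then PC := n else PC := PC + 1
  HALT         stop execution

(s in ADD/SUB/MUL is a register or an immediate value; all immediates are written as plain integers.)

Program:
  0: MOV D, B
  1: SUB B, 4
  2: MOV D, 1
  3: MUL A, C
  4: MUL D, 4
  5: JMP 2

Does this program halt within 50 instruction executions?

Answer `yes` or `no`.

Step 1: PC=0 exec 'MOV D, B'. After: A=0 B=0 C=0 D=0 ZF=0 PC=1
Step 2: PC=1 exec 'SUB B, 4'. After: A=0 B=-4 C=0 D=0 ZF=0 PC=2
Step 3: PC=2 exec 'MOV D, 1'. After: A=0 B=-4 C=0 D=1 ZF=0 PC=3
Step 4: PC=3 exec 'MUL A, C'. After: A=0 B=-4 C=0 D=1 ZF=1 PC=4
Step 5: PC=4 exec 'MUL D, 4'. After: A=0 B=-4 C=0 D=4 ZF=0 PC=5
Step 6: PC=5 exec 'JMP 2'. After: A=0 B=-4 C=0 D=4 ZF=0 PC=2
Step 7: PC=2 exec 'MOV D, 1'. After: A=0 B=-4 C=0 D=1 ZF=0 PC=3
State after step 7 equals state after step 3: the program is in a cycle of length 4 and will never halt.

Answer: no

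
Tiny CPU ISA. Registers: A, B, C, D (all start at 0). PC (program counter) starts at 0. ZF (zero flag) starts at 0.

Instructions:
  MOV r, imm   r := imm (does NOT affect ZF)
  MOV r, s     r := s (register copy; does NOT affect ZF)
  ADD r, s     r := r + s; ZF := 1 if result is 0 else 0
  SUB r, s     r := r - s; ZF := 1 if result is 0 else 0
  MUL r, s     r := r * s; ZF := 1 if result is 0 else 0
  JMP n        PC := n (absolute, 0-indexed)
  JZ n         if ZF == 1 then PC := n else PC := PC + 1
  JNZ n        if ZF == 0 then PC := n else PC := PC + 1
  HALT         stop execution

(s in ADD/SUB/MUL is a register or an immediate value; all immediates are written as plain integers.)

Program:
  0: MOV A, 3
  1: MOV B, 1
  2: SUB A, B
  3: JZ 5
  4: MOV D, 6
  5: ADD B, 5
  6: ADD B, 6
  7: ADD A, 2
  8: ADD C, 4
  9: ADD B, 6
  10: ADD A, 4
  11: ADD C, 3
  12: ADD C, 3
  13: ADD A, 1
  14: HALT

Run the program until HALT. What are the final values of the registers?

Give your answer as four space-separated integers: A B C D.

Step 1: PC=0 exec 'MOV A, 3'. After: A=3 B=0 C=0 D=0 ZF=0 PC=1
Step 2: PC=1 exec 'MOV B, 1'. After: A=3 B=1 C=0 D=0 ZF=0 PC=2
Step 3: PC=2 exec 'SUB A, B'. After: A=2 B=1 C=0 D=0 ZF=0 PC=3
Step 4: PC=3 exec 'JZ 5'. After: A=2 B=1 C=0 D=0 ZF=0 PC=4
Step 5: PC=4 exec 'MOV D, 6'. After: A=2 B=1 C=0 D=6 ZF=0 PC=5
Step 6: PC=5 exec 'ADD B, 5'. After: A=2 B=6 C=0 D=6 ZF=0 PC=6
Step 7: PC=6 exec 'ADD B, 6'. After: A=2 B=12 C=0 D=6 ZF=0 PC=7
Step 8: PC=7 exec 'ADD A, 2'. After: A=4 B=12 C=0 D=6 ZF=0 PC=8
Step 9: PC=8 exec 'ADD C, 4'. After: A=4 B=12 C=4 D=6 ZF=0 PC=9
Step 10: PC=9 exec 'ADD B, 6'. After: A=4 B=18 C=4 D=6 ZF=0 PC=10
Step 11: PC=10 exec 'ADD A, 4'. After: A=8 B=18 C=4 D=6 ZF=0 PC=11
Step 12: PC=11 exec 'ADD C, 3'. After: A=8 B=18 C=7 D=6 ZF=0 PC=12
Step 13: PC=12 exec 'ADD C, 3'. After: A=8 B=18 C=10 D=6 ZF=0 PC=13
Step 14: PC=13 exec 'ADD A, 1'. After: A=9 B=18 C=10 D=6 ZF=0 PC=14
Step 15: PC=14 exec 'HALT'. After: A=9 B=18 C=10 D=6 ZF=0 PC=14 HALTED

Answer: 9 18 10 6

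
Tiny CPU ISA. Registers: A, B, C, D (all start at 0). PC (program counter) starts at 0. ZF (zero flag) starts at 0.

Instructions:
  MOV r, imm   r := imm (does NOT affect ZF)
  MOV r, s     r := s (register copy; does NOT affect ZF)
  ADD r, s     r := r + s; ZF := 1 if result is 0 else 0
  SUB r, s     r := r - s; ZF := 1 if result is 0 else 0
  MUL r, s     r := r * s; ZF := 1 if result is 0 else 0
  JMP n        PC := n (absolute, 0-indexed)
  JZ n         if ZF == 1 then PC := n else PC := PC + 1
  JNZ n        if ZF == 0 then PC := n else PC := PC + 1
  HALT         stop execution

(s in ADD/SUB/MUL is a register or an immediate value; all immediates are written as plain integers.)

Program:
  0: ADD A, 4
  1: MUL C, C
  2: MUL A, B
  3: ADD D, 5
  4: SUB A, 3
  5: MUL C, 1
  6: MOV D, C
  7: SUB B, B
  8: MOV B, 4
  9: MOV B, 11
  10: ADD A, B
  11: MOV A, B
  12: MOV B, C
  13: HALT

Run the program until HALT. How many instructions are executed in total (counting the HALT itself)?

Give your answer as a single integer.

Step 1: PC=0 exec 'ADD A, 4'. After: A=4 B=0 C=0 D=0 ZF=0 PC=1
Step 2: PC=1 exec 'MUL C, C'. After: A=4 B=0 C=0 D=0 ZF=1 PC=2
Step 3: PC=2 exec 'MUL A, B'. After: A=0 B=0 C=0 D=0 ZF=1 PC=3
Step 4: PC=3 exec 'ADD D, 5'. After: A=0 B=0 C=0 D=5 ZF=0 PC=4
Step 5: PC=4 exec 'SUB A, 3'. After: A=-3 B=0 C=0 D=5 ZF=0 PC=5
Step 6: PC=5 exec 'MUL C, 1'. After: A=-3 B=0 C=0 D=5 ZF=1 PC=6
Step 7: PC=6 exec 'MOV D, C'. After: A=-3 B=0 C=0 D=0 ZF=1 PC=7
Step 8: PC=7 exec 'SUB B, B'. After: A=-3 B=0 C=0 D=0 ZF=1 PC=8
Step 9: PC=8 exec 'MOV B, 4'. After: A=-3 B=4 C=0 D=0 ZF=1 PC=9
Step 10: PC=9 exec 'MOV B, 11'. After: A=-3 B=11 C=0 D=0 ZF=1 PC=10
Step 11: PC=10 exec 'ADD A, B'. After: A=8 B=11 C=0 D=0 ZF=0 PC=11
Step 12: PC=11 exec 'MOV A, B'. After: A=11 B=11 C=0 D=0 ZF=0 PC=12
Step 13: PC=12 exec 'MOV B, C'. After: A=11 B=0 C=0 D=0 ZF=0 PC=13
Step 14: PC=13 exec 'HALT'. After: A=11 B=0 C=0 D=0 ZF=0 PC=13 HALTED
Total instructions executed: 14

Answer: 14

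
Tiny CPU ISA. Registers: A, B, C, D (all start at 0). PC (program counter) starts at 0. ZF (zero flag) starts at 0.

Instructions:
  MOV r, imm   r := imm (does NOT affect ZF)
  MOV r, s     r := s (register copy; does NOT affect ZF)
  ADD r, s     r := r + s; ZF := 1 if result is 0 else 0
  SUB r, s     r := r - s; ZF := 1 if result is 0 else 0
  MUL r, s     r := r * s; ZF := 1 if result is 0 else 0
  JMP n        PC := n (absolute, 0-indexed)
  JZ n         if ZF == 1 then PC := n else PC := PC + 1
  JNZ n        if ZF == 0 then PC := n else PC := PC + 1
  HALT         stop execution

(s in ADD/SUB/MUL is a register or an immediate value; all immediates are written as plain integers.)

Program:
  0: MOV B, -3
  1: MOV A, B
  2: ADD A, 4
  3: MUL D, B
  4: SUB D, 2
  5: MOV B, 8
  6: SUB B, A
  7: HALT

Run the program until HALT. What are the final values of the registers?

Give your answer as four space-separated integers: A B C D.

Answer: 1 7 0 -2

Derivation:
Step 1: PC=0 exec 'MOV B, -3'. After: A=0 B=-3 C=0 D=0 ZF=0 PC=1
Step 2: PC=1 exec 'MOV A, B'. After: A=-3 B=-3 C=0 D=0 ZF=0 PC=2
Step 3: PC=2 exec 'ADD A, 4'. After: A=1 B=-3 C=0 D=0 ZF=0 PC=3
Step 4: PC=3 exec 'MUL D, B'. After: A=1 B=-3 C=0 D=0 ZF=1 PC=4
Step 5: PC=4 exec 'SUB D, 2'. After: A=1 B=-3 C=0 D=-2 ZF=0 PC=5
Step 6: PC=5 exec 'MOV B, 8'. After: A=1 B=8 C=0 D=-2 ZF=0 PC=6
Step 7: PC=6 exec 'SUB B, A'. After: A=1 B=7 C=0 D=-2 ZF=0 PC=7
Step 8: PC=7 exec 'HALT'. After: A=1 B=7 C=0 D=-2 ZF=0 PC=7 HALTED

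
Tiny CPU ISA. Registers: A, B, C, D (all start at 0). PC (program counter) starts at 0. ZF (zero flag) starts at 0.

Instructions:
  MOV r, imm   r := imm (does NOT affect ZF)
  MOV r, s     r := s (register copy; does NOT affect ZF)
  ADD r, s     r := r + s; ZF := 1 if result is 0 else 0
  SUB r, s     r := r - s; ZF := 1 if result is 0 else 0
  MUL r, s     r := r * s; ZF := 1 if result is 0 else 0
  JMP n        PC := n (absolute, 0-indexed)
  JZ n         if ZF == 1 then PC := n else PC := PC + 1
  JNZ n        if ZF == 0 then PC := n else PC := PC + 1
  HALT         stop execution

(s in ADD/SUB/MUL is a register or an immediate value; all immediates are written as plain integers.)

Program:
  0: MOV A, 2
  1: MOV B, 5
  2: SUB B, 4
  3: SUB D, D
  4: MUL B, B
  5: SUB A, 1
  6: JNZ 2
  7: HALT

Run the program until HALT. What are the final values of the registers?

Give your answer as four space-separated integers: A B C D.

Answer: 0 9 0 0

Derivation:
Step 1: PC=0 exec 'MOV A, 2'. After: A=2 B=0 C=0 D=0 ZF=0 PC=1
Step 2: PC=1 exec 'MOV B, 5'. After: A=2 B=5 C=0 D=0 ZF=0 PC=2
Step 3: PC=2 exec 'SUB B, 4'. After: A=2 B=1 C=0 D=0 ZF=0 PC=3
Step 4: PC=3 exec 'SUB D, D'. After: A=2 B=1 C=0 D=0 ZF=1 PC=4
Step 5: PC=4 exec 'MUL B, B'. After: A=2 B=1 C=0 D=0 ZF=0 PC=5
Step 6: PC=5 exec 'SUB A, 1'. After: A=1 B=1 C=0 D=0 ZF=0 PC=6
Step 7: PC=6 exec 'JNZ 2'. After: A=1 B=1 C=0 D=0 ZF=0 PC=2
Step 8: PC=2 exec 'SUB B, 4'. After: A=1 B=-3 C=0 D=0 ZF=0 PC=3
Step 9: PC=3 exec 'SUB D, D'. After: A=1 B=-3 C=0 D=0 ZF=1 PC=4
Step 10: PC=4 exec 'MUL B, B'. After: A=1 B=9 C=0 D=0 ZF=0 PC=5
Step 11: PC=5 exec 'SUB A, 1'. After: A=0 B=9 C=0 D=0 ZF=1 PC=6
Step 12: PC=6 exec 'JNZ 2'. After: A=0 B=9 C=0 D=0 ZF=1 PC=7
Step 13: PC=7 exec 'HALT'. After: A=0 B=9 C=0 D=0 ZF=1 PC=7 HALTED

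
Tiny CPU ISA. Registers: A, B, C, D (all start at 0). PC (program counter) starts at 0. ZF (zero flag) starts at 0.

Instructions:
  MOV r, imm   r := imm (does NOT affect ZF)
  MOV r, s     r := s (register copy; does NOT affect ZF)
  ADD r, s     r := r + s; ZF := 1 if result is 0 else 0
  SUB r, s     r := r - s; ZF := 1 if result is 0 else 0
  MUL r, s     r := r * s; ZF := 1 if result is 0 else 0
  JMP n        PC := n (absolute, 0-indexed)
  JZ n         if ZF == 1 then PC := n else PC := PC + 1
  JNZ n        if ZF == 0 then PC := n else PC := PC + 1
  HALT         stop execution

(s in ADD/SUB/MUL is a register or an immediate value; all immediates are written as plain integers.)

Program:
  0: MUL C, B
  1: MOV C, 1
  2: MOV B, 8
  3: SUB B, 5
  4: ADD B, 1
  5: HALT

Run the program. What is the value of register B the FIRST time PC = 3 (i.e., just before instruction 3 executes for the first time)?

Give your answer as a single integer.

Step 1: PC=0 exec 'MUL C, B'. After: A=0 B=0 C=0 D=0 ZF=1 PC=1
Step 2: PC=1 exec 'MOV C, 1'. After: A=0 B=0 C=1 D=0 ZF=1 PC=2
Step 3: PC=2 exec 'MOV B, 8'. After: A=0 B=8 C=1 D=0 ZF=1 PC=3
First time PC=3: B=8

8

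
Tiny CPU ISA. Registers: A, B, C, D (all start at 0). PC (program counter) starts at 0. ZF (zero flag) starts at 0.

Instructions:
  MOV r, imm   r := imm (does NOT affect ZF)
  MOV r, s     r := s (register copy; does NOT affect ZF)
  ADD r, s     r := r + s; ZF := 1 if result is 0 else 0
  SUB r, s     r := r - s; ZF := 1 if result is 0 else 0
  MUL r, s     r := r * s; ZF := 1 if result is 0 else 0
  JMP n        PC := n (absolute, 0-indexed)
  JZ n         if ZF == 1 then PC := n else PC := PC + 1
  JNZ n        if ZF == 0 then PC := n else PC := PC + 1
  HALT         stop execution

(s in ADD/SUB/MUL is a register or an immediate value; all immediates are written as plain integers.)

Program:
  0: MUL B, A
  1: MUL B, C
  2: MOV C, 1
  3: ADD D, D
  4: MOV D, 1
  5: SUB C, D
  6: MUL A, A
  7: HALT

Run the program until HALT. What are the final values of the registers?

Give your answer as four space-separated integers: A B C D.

Answer: 0 0 0 1

Derivation:
Step 1: PC=0 exec 'MUL B, A'. After: A=0 B=0 C=0 D=0 ZF=1 PC=1
Step 2: PC=1 exec 'MUL B, C'. After: A=0 B=0 C=0 D=0 ZF=1 PC=2
Step 3: PC=2 exec 'MOV C, 1'. After: A=0 B=0 C=1 D=0 ZF=1 PC=3
Step 4: PC=3 exec 'ADD D, D'. After: A=0 B=0 C=1 D=0 ZF=1 PC=4
Step 5: PC=4 exec 'MOV D, 1'. After: A=0 B=0 C=1 D=1 ZF=1 PC=5
Step 6: PC=5 exec 'SUB C, D'. After: A=0 B=0 C=0 D=1 ZF=1 PC=6
Step 7: PC=6 exec 'MUL A, A'. After: A=0 B=0 C=0 D=1 ZF=1 PC=7
Step 8: PC=7 exec 'HALT'. After: A=0 B=0 C=0 D=1 ZF=1 PC=7 HALTED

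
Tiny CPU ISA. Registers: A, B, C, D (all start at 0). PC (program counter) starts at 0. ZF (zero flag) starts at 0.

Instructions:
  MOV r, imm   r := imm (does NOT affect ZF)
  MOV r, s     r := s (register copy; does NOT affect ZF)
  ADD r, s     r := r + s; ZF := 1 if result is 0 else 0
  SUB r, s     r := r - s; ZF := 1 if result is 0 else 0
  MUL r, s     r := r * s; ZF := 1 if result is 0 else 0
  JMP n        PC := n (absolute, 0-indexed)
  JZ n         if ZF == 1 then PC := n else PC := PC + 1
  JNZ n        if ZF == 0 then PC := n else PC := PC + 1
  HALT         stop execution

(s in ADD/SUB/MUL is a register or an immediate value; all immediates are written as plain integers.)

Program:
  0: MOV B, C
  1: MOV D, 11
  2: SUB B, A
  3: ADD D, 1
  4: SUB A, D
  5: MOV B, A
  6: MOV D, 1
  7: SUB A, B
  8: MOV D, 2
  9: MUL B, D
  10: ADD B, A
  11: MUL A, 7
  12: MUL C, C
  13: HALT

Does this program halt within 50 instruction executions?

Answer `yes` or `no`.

Step 1: PC=0 exec 'MOV B, C'. After: A=0 B=0 C=0 D=0 ZF=0 PC=1
Step 2: PC=1 exec 'MOV D, 11'. After: A=0 B=0 C=0 D=11 ZF=0 PC=2
Step 3: PC=2 exec 'SUB B, A'. After: A=0 B=0 C=0 D=11 ZF=1 PC=3
Step 4: PC=3 exec 'ADD D, 1'. After: A=0 B=0 C=0 D=12 ZF=0 PC=4
Step 5: PC=4 exec 'SUB A, D'. After: A=-12 B=0 C=0 D=12 ZF=0 PC=5
Step 6: PC=5 exec 'MOV B, A'. After: A=-12 B=-12 C=0 D=12 ZF=0 PC=6
Step 7: PC=6 exec 'MOV D, 1'. After: A=-12 B=-12 C=0 D=1 ZF=0 PC=7
Step 8: PC=7 exec 'SUB A, B'. After: A=0 B=-12 C=0 D=1 ZF=1 PC=8
Step 9: PC=8 exec 'MOV D, 2'. After: A=0 B=-12 C=0 D=2 ZF=1 PC=9
Step 10: PC=9 exec 'MUL B, D'. After: A=0 B=-24 C=0 D=2 ZF=0 PC=10
Step 11: PC=10 exec 'ADD B, A'. After: A=0 B=-24 C=0 D=2 ZF=0 PC=11
Step 12: PC=11 exec 'MUL A, 7'. After: A=0 B=-24 C=0 D=2 ZF=1 PC=12
Step 13: PC=12 exec 'MUL C, C'. After: A=0 B=-24 C=0 D=2 ZF=1 PC=13
Step 14: PC=13 exec 'HALT'. After: A=0 B=-24 C=0 D=2 ZF=1 PC=13 HALTED

Answer: yes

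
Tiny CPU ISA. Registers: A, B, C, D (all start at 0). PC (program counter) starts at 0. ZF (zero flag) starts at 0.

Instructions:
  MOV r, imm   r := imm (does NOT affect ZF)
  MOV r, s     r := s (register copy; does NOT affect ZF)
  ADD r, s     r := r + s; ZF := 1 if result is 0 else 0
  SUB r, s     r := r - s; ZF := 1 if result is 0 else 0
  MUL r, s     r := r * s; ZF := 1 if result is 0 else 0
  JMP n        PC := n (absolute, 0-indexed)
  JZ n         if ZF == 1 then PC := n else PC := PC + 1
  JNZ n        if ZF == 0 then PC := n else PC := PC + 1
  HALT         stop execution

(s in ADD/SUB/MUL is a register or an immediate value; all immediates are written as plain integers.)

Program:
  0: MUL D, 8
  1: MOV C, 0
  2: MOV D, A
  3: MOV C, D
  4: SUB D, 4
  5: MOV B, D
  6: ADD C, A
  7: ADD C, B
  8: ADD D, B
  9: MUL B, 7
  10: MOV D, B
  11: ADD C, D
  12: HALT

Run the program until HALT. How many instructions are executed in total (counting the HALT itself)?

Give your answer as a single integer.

Answer: 13

Derivation:
Step 1: PC=0 exec 'MUL D, 8'. After: A=0 B=0 C=0 D=0 ZF=1 PC=1
Step 2: PC=1 exec 'MOV C, 0'. After: A=0 B=0 C=0 D=0 ZF=1 PC=2
Step 3: PC=2 exec 'MOV D, A'. After: A=0 B=0 C=0 D=0 ZF=1 PC=3
Step 4: PC=3 exec 'MOV C, D'. After: A=0 B=0 C=0 D=0 ZF=1 PC=4
Step 5: PC=4 exec 'SUB D, 4'. After: A=0 B=0 C=0 D=-4 ZF=0 PC=5
Step 6: PC=5 exec 'MOV B, D'. After: A=0 B=-4 C=0 D=-4 ZF=0 PC=6
Step 7: PC=6 exec 'ADD C, A'. After: A=0 B=-4 C=0 D=-4 ZF=1 PC=7
Step 8: PC=7 exec 'ADD C, B'. After: A=0 B=-4 C=-4 D=-4 ZF=0 PC=8
Step 9: PC=8 exec 'ADD D, B'. After: A=0 B=-4 C=-4 D=-8 ZF=0 PC=9
Step 10: PC=9 exec 'MUL B, 7'. After: A=0 B=-28 C=-4 D=-8 ZF=0 PC=10
Step 11: PC=10 exec 'MOV D, B'. After: A=0 B=-28 C=-4 D=-28 ZF=0 PC=11
Step 12: PC=11 exec 'ADD C, D'. After: A=0 B=-28 C=-32 D=-28 ZF=0 PC=12
Step 13: PC=12 exec 'HALT'. After: A=0 B=-28 C=-32 D=-28 ZF=0 PC=12 HALTED
Total instructions executed: 13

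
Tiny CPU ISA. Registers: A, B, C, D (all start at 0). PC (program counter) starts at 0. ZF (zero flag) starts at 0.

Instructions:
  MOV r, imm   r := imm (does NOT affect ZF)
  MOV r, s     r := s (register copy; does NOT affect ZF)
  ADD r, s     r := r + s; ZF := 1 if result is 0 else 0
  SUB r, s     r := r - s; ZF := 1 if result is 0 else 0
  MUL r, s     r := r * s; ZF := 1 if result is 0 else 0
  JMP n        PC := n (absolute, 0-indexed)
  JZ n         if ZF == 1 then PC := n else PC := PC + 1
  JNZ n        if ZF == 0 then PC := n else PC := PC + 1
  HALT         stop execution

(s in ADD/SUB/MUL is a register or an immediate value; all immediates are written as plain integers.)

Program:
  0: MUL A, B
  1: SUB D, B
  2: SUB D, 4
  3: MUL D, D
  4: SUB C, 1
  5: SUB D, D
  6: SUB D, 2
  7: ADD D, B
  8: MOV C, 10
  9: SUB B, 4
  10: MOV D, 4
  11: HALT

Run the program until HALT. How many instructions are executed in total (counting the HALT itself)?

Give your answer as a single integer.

Answer: 12

Derivation:
Step 1: PC=0 exec 'MUL A, B'. After: A=0 B=0 C=0 D=0 ZF=1 PC=1
Step 2: PC=1 exec 'SUB D, B'. After: A=0 B=0 C=0 D=0 ZF=1 PC=2
Step 3: PC=2 exec 'SUB D, 4'. After: A=0 B=0 C=0 D=-4 ZF=0 PC=3
Step 4: PC=3 exec 'MUL D, D'. After: A=0 B=0 C=0 D=16 ZF=0 PC=4
Step 5: PC=4 exec 'SUB C, 1'. After: A=0 B=0 C=-1 D=16 ZF=0 PC=5
Step 6: PC=5 exec 'SUB D, D'. After: A=0 B=0 C=-1 D=0 ZF=1 PC=6
Step 7: PC=6 exec 'SUB D, 2'. After: A=0 B=0 C=-1 D=-2 ZF=0 PC=7
Step 8: PC=7 exec 'ADD D, B'. After: A=0 B=0 C=-1 D=-2 ZF=0 PC=8
Step 9: PC=8 exec 'MOV C, 10'. After: A=0 B=0 C=10 D=-2 ZF=0 PC=9
Step 10: PC=9 exec 'SUB B, 4'. After: A=0 B=-4 C=10 D=-2 ZF=0 PC=10
Step 11: PC=10 exec 'MOV D, 4'. After: A=0 B=-4 C=10 D=4 ZF=0 PC=11
Step 12: PC=11 exec 'HALT'. After: A=0 B=-4 C=10 D=4 ZF=0 PC=11 HALTED
Total instructions executed: 12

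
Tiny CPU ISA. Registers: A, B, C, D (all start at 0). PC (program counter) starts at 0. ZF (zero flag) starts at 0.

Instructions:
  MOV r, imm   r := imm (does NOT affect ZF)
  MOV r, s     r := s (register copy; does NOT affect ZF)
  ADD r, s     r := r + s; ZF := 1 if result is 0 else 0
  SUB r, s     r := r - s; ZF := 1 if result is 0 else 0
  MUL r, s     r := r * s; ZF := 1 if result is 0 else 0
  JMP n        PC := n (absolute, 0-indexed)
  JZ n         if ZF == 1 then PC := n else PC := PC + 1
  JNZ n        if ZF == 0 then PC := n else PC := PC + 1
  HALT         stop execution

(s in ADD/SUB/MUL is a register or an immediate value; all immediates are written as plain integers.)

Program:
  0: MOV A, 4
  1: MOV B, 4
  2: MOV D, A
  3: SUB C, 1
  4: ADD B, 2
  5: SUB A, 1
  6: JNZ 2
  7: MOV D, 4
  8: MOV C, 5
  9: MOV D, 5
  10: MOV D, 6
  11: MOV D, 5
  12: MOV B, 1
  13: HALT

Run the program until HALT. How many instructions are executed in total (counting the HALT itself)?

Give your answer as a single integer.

Answer: 29

Derivation:
Step 1: PC=0 exec 'MOV A, 4'. After: A=4 B=0 C=0 D=0 ZF=0 PC=1
Step 2: PC=1 exec 'MOV B, 4'. After: A=4 B=4 C=0 D=0 ZF=0 PC=2
Step 3: PC=2 exec 'MOV D, A'. After: A=4 B=4 C=0 D=4 ZF=0 PC=3
Step 4: PC=3 exec 'SUB C, 1'. After: A=4 B=4 C=-1 D=4 ZF=0 PC=4
Step 5: PC=4 exec 'ADD B, 2'. After: A=4 B=6 C=-1 D=4 ZF=0 PC=5
Step 6: PC=5 exec 'SUB A, 1'. After: A=3 B=6 C=-1 D=4 ZF=0 PC=6
Step 7: PC=6 exec 'JNZ 2'. After: A=3 B=6 C=-1 D=4 ZF=0 PC=2
Step 8: PC=2 exec 'MOV D, A'. After: A=3 B=6 C=-1 D=3 ZF=0 PC=3
Step 9: PC=3 exec 'SUB C, 1'. After: A=3 B=6 C=-2 D=3 ZF=0 PC=4
Step 10: PC=4 exec 'ADD B, 2'. After: A=3 B=8 C=-2 D=3 ZF=0 PC=5
Step 11: PC=5 exec 'SUB A, 1'. After: A=2 B=8 C=-2 D=3 ZF=0 PC=6
Step 12: PC=6 exec 'JNZ 2'. After: A=2 B=8 C=-2 D=3 ZF=0 PC=2
Step 13: PC=2 exec 'MOV D, A'. After: A=2 B=8 C=-2 D=2 ZF=0 PC=3
Step 14: PC=3 exec 'SUB C, 1'. After: A=2 B=8 C=-3 D=2 ZF=0 PC=4
Step 15: PC=4 exec 'ADD B, 2'. After: A=2 B=10 C=-3 D=2 ZF=0 PC=5
Step 16: PC=5 exec 'SUB A, 1'. After: A=1 B=10 C=-3 D=2 ZF=0 PC=6
Step 17: PC=6 exec 'JNZ 2'. After: A=1 B=10 C=-3 D=2 ZF=0 PC=2
Step 18: PC=2 exec 'MOV D, A'. After: A=1 B=10 C=-3 D=1 ZF=0 PC=3
Step 19: PC=3 exec 'SUB C, 1'. After: A=1 B=10 C=-4 D=1 ZF=0 PC=4
Step 20: PC=4 exec 'ADD B, 2'. After: A=1 B=12 C=-4 D=1 ZF=0 PC=5
Step 21: PC=5 exec 'SUB A, 1'. After: A=0 B=12 C=-4 D=1 ZF=1 PC=6
Step 22: PC=6 exec 'JNZ 2'. After: A=0 B=12 C=-4 D=1 ZF=1 PC=7
Step 23: PC=7 exec 'MOV D, 4'. After: A=0 B=12 C=-4 D=4 ZF=1 PC=8
Step 24: PC=8 exec 'MOV C, 5'. After: A=0 B=12 C=5 D=4 ZF=1 PC=9
Step 25: PC=9 exec 'MOV D, 5'. After: A=0 B=12 C=5 D=5 ZF=1 PC=10
Step 26: PC=10 exec 'MOV D, 6'. After: A=0 B=12 C=5 D=6 ZF=1 PC=11
Step 27: PC=11 exec 'MOV D, 5'. After: A=0 B=12 C=5 D=5 ZF=1 PC=12
Step 28: PC=12 exec 'MOV B, 1'. After: A=0 B=1 C=5 D=5 ZF=1 PC=13
Step 29: PC=13 exec 'HALT'. After: A=0 B=1 C=5 D=5 ZF=1 PC=13 HALTED
Total instructions executed: 29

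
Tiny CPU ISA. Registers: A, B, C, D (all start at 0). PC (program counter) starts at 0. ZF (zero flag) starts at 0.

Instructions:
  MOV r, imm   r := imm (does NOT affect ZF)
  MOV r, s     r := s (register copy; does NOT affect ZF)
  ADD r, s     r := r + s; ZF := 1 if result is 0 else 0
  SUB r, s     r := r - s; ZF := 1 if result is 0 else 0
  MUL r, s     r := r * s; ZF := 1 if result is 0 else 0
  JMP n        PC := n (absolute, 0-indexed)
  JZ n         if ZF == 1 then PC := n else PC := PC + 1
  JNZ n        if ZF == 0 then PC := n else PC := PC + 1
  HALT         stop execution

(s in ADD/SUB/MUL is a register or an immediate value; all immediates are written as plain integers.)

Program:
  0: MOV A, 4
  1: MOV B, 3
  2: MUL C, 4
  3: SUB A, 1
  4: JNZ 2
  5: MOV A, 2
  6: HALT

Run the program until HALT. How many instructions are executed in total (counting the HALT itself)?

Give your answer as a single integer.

Step 1: PC=0 exec 'MOV A, 4'. After: A=4 B=0 C=0 D=0 ZF=0 PC=1
Step 2: PC=1 exec 'MOV B, 3'. After: A=4 B=3 C=0 D=0 ZF=0 PC=2
Step 3: PC=2 exec 'MUL C, 4'. After: A=4 B=3 C=0 D=0 ZF=1 PC=3
Step 4: PC=3 exec 'SUB A, 1'. After: A=3 B=3 C=0 D=0 ZF=0 PC=4
Step 5: PC=4 exec 'JNZ 2'. After: A=3 B=3 C=0 D=0 ZF=0 PC=2
Step 6: PC=2 exec 'MUL C, 4'. After: A=3 B=3 C=0 D=0 ZF=1 PC=3
Step 7: PC=3 exec 'SUB A, 1'. After: A=2 B=3 C=0 D=0 ZF=0 PC=4
Step 8: PC=4 exec 'JNZ 2'. After: A=2 B=3 C=0 D=0 ZF=0 PC=2
Step 9: PC=2 exec 'MUL C, 4'. After: A=2 B=3 C=0 D=0 ZF=1 PC=3
Step 10: PC=3 exec 'SUB A, 1'. After: A=1 B=3 C=0 D=0 ZF=0 PC=4
Step 11: PC=4 exec 'JNZ 2'. After: A=1 B=3 C=0 D=0 ZF=0 PC=2
Step 12: PC=2 exec 'MUL C, 4'. After: A=1 B=3 C=0 D=0 ZF=1 PC=3
Step 13: PC=3 exec 'SUB A, 1'. After: A=0 B=3 C=0 D=0 ZF=1 PC=4
Step 14: PC=4 exec 'JNZ 2'. After: A=0 B=3 C=0 D=0 ZF=1 PC=5
Step 15: PC=5 exec 'MOV A, 2'. After: A=2 B=3 C=0 D=0 ZF=1 PC=6
Step 16: PC=6 exec 'HALT'. After: A=2 B=3 C=0 D=0 ZF=1 PC=6 HALTED
Total instructions executed: 16

Answer: 16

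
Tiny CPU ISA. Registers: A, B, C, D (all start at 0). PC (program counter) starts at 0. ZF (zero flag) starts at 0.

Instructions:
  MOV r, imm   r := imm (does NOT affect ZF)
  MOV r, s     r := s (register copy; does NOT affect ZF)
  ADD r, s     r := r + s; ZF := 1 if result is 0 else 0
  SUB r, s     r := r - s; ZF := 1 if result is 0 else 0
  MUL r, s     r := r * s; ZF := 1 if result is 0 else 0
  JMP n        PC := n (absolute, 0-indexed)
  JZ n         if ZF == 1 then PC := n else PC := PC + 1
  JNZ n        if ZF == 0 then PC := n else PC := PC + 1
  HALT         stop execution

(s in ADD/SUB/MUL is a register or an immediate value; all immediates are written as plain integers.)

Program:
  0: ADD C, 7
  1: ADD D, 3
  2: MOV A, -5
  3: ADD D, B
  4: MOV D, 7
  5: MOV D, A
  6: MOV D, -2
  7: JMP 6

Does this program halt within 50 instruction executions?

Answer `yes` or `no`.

Answer: no

Derivation:
Step 1: PC=0 exec 'ADD C, 7'. After: A=0 B=0 C=7 D=0 ZF=0 PC=1
Step 2: PC=1 exec 'ADD D, 3'. After: A=0 B=0 C=7 D=3 ZF=0 PC=2
Step 3: PC=2 exec 'MOV A, -5'. After: A=-5 B=0 C=7 D=3 ZF=0 PC=3
Step 4: PC=3 exec 'ADD D, B'. After: A=-5 B=0 C=7 D=3 ZF=0 PC=4
Step 5: PC=4 exec 'MOV D, 7'. After: A=-5 B=0 C=7 D=7 ZF=0 PC=5
Step 6: PC=5 exec 'MOV D, A'. After: A=-5 B=0 C=7 D=-5 ZF=0 PC=6
Step 7: PC=6 exec 'MOV D, -2'. After: A=-5 B=0 C=7 D=-2 ZF=0 PC=7
Step 8: PC=7 exec 'JMP 6'. After: A=-5 B=0 C=7 D=-2 ZF=0 PC=6
Step 9: PC=6 exec 'MOV D, -2'. After: A=-5 B=0 C=7 D=-2 ZF=0 PC=7
State after step 9 equals state after step 7: the program is in a cycle of length 2 and will never halt.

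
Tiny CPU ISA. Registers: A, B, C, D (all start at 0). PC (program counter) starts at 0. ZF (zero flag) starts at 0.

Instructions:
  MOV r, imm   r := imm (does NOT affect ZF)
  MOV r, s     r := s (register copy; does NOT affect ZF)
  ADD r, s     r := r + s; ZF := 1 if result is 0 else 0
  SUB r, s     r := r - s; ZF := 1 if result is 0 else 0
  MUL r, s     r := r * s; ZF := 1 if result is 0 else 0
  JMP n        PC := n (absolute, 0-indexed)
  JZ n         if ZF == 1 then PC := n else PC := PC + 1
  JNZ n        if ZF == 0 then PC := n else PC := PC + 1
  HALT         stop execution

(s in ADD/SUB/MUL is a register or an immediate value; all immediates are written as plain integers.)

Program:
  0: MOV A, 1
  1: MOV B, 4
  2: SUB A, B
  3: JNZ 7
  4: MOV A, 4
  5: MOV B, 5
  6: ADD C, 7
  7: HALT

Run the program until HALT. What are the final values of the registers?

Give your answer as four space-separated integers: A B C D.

Step 1: PC=0 exec 'MOV A, 1'. After: A=1 B=0 C=0 D=0 ZF=0 PC=1
Step 2: PC=1 exec 'MOV B, 4'. After: A=1 B=4 C=0 D=0 ZF=0 PC=2
Step 3: PC=2 exec 'SUB A, B'. After: A=-3 B=4 C=0 D=0 ZF=0 PC=3
Step 4: PC=3 exec 'JNZ 7'. After: A=-3 B=4 C=0 D=0 ZF=0 PC=7
Step 5: PC=7 exec 'HALT'. After: A=-3 B=4 C=0 D=0 ZF=0 PC=7 HALTED

Answer: -3 4 0 0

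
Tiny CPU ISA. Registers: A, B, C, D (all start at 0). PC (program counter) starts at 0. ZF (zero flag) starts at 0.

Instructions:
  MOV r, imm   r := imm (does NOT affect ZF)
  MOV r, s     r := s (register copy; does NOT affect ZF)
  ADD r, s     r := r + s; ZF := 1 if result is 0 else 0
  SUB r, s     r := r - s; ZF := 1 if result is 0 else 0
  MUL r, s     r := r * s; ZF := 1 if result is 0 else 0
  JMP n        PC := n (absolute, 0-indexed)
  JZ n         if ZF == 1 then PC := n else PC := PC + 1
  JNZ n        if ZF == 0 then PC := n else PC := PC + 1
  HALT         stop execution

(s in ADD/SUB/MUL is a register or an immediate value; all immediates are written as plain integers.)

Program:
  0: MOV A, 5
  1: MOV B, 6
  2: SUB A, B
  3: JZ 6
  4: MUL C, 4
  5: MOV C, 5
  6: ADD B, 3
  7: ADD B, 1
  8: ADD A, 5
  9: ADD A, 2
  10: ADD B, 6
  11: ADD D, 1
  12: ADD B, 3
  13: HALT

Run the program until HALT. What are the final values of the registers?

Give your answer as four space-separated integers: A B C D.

Step 1: PC=0 exec 'MOV A, 5'. After: A=5 B=0 C=0 D=0 ZF=0 PC=1
Step 2: PC=1 exec 'MOV B, 6'. After: A=5 B=6 C=0 D=0 ZF=0 PC=2
Step 3: PC=2 exec 'SUB A, B'. After: A=-1 B=6 C=0 D=0 ZF=0 PC=3
Step 4: PC=3 exec 'JZ 6'. After: A=-1 B=6 C=0 D=0 ZF=0 PC=4
Step 5: PC=4 exec 'MUL C, 4'. After: A=-1 B=6 C=0 D=0 ZF=1 PC=5
Step 6: PC=5 exec 'MOV C, 5'. After: A=-1 B=6 C=5 D=0 ZF=1 PC=6
Step 7: PC=6 exec 'ADD B, 3'. After: A=-1 B=9 C=5 D=0 ZF=0 PC=7
Step 8: PC=7 exec 'ADD B, 1'. After: A=-1 B=10 C=5 D=0 ZF=0 PC=8
Step 9: PC=8 exec 'ADD A, 5'. After: A=4 B=10 C=5 D=0 ZF=0 PC=9
Step 10: PC=9 exec 'ADD A, 2'. After: A=6 B=10 C=5 D=0 ZF=0 PC=10
Step 11: PC=10 exec 'ADD B, 6'. After: A=6 B=16 C=5 D=0 ZF=0 PC=11
Step 12: PC=11 exec 'ADD D, 1'. After: A=6 B=16 C=5 D=1 ZF=0 PC=12
Step 13: PC=12 exec 'ADD B, 3'. After: A=6 B=19 C=5 D=1 ZF=0 PC=13
Step 14: PC=13 exec 'HALT'. After: A=6 B=19 C=5 D=1 ZF=0 PC=13 HALTED

Answer: 6 19 5 1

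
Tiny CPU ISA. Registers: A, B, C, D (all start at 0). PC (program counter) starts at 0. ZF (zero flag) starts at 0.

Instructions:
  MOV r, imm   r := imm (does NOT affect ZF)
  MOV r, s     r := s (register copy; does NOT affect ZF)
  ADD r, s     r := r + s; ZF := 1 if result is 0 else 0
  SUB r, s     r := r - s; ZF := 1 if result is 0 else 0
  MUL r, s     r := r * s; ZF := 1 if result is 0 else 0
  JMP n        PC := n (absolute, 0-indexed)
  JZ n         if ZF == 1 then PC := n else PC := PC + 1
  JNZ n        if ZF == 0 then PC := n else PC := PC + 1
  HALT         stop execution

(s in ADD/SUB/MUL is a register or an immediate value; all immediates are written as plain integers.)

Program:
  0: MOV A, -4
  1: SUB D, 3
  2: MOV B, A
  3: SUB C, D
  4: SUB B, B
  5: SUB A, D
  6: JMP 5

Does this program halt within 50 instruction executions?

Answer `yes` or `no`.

Step 1: PC=0 exec 'MOV A, -4'. After: A=-4 B=0 C=0 D=0 ZF=0 PC=1
Step 2: PC=1 exec 'SUB D, 3'. After: A=-4 B=0 C=0 D=-3 ZF=0 PC=2
Step 3: PC=2 exec 'MOV B, A'. After: A=-4 B=-4 C=0 D=-3 ZF=0 PC=3
Step 4: PC=3 exec 'SUB C, D'. After: A=-4 B=-4 C=3 D=-3 ZF=0 PC=4
Step 5: PC=4 exec 'SUB B, B'. After: A=-4 B=0 C=3 D=-3 ZF=1 PC=5
Step 6: PC=5 exec 'SUB A, D'. After: A=-1 B=0 C=3 D=-3 ZF=0 PC=6
Step 7: PC=6 exec 'JMP 5'. After: A=-1 B=0 C=3 D=-3 ZF=0 PC=5
Step 8: PC=5 exec 'SUB A, D'. After: A=2 B=0 C=3 D=-3 ZF=0 PC=6
Step 9: PC=6 exec 'JMP 5'. After: A=2 B=0 C=3 D=-3 ZF=0 PC=5
Step 10: PC=5 exec 'SUB A, D'. After: A=5 B=0 C=3 D=-3 ZF=0 PC=6
Step 11: PC=6 exec 'JMP 5'. After: A=5 B=0 C=3 D=-3 ZF=0 PC=5
Step 12: PC=5 exec 'SUB A, D'. After: A=8 B=0 C=3 D=-3 ZF=0 PC=6
Step 13: PC=6 exec 'JMP 5'. After: A=8 B=0 C=3 D=-3 ZF=0 PC=5
Step 14: PC=5 exec 'SUB A, D'. After: A=11 B=0 C=3 D=-3 ZF=0 PC=6
Step 15: PC=6 exec 'JMP 5'. After: A=11 B=0 C=3 D=-3 ZF=0 PC=5
After 50 steps: not halted. PC revisits the same instructions with no path to HALT; will never halt.

Answer: no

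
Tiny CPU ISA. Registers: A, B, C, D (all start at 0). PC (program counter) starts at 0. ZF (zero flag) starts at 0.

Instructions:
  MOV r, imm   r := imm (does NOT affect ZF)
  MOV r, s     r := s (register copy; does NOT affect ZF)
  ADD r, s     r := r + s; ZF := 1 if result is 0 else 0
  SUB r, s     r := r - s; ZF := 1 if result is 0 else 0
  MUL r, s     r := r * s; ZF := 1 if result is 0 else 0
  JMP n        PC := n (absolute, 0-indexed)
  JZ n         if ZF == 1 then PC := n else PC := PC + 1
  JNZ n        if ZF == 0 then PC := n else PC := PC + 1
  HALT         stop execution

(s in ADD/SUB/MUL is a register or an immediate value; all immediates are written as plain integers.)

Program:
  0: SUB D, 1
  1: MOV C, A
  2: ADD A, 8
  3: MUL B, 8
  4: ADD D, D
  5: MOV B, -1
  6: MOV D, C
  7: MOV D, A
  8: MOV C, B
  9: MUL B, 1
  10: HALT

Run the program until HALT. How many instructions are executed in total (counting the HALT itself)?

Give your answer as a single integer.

Step 1: PC=0 exec 'SUB D, 1'. After: A=0 B=0 C=0 D=-1 ZF=0 PC=1
Step 2: PC=1 exec 'MOV C, A'. After: A=0 B=0 C=0 D=-1 ZF=0 PC=2
Step 3: PC=2 exec 'ADD A, 8'. After: A=8 B=0 C=0 D=-1 ZF=0 PC=3
Step 4: PC=3 exec 'MUL B, 8'. After: A=8 B=0 C=0 D=-1 ZF=1 PC=4
Step 5: PC=4 exec 'ADD D, D'. After: A=8 B=0 C=0 D=-2 ZF=0 PC=5
Step 6: PC=5 exec 'MOV B, -1'. After: A=8 B=-1 C=0 D=-2 ZF=0 PC=6
Step 7: PC=6 exec 'MOV D, C'. After: A=8 B=-1 C=0 D=0 ZF=0 PC=7
Step 8: PC=7 exec 'MOV D, A'. After: A=8 B=-1 C=0 D=8 ZF=0 PC=8
Step 9: PC=8 exec 'MOV C, B'. After: A=8 B=-1 C=-1 D=8 ZF=0 PC=9
Step 10: PC=9 exec 'MUL B, 1'. After: A=8 B=-1 C=-1 D=8 ZF=0 PC=10
Step 11: PC=10 exec 'HALT'. After: A=8 B=-1 C=-1 D=8 ZF=0 PC=10 HALTED
Total instructions executed: 11

Answer: 11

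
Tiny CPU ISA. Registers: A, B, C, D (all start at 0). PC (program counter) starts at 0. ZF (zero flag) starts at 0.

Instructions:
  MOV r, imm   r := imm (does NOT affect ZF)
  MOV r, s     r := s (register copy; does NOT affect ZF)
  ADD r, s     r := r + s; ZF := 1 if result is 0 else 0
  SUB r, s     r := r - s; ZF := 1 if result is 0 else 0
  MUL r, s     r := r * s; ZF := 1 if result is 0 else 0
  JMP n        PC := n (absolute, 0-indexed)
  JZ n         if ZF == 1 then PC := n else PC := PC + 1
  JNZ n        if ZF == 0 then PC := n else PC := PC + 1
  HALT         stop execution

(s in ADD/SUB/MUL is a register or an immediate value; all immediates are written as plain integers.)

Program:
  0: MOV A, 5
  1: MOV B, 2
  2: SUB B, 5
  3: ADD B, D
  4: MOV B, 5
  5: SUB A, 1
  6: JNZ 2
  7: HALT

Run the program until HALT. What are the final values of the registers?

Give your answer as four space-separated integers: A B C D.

Step 1: PC=0 exec 'MOV A, 5'. After: A=5 B=0 C=0 D=0 ZF=0 PC=1
Step 2: PC=1 exec 'MOV B, 2'. After: A=5 B=2 C=0 D=0 ZF=0 PC=2
Step 3: PC=2 exec 'SUB B, 5'. After: A=5 B=-3 C=0 D=0 ZF=0 PC=3
Step 4: PC=3 exec 'ADD B, D'. After: A=5 B=-3 C=0 D=0 ZF=0 PC=4
Step 5: PC=4 exec 'MOV B, 5'. After: A=5 B=5 C=0 D=0 ZF=0 PC=5
Step 6: PC=5 exec 'SUB A, 1'. After: A=4 B=5 C=0 D=0 ZF=0 PC=6
Step 7: PC=6 exec 'JNZ 2'. After: A=4 B=5 C=0 D=0 ZF=0 PC=2
Step 8: PC=2 exec 'SUB B, 5'. After: A=4 B=0 C=0 D=0 ZF=1 PC=3
Step 9: PC=3 exec 'ADD B, D'. After: A=4 B=0 C=0 D=0 ZF=1 PC=4
Step 10: PC=4 exec 'MOV B, 5'. After: A=4 B=5 C=0 D=0 ZF=1 PC=5
Step 11: PC=5 exec 'SUB A, 1'. After: A=3 B=5 C=0 D=0 ZF=0 PC=6
Step 12: PC=6 exec 'JNZ 2'. After: A=3 B=5 C=0 D=0 ZF=0 PC=2
Step 13: PC=2 exec 'SUB B, 5'. After: A=3 B=0 C=0 D=0 ZF=1 PC=3
Step 14: PC=3 exec 'ADD B, D'. After: A=3 B=0 C=0 D=0 ZF=1 PC=4
Step 15: PC=4 exec 'MOV B, 5'. After: A=3 B=5 C=0 D=0 ZF=1 PC=5
Step 16: PC=5 exec 'SUB A, 1'. After: A=2 B=5 C=0 D=0 ZF=0 PC=6
Step 17: PC=6 exec 'JNZ 2'. After: A=2 B=5 C=0 D=0 ZF=0 PC=2
Step 18: PC=2 exec 'SUB B, 5'. After: A=2 B=0 C=0 D=0 ZF=1 PC=3
Step 19: PC=3 exec 'ADD B, D'. After: A=2 B=0 C=0 D=0 ZF=1 PC=4
Step 20: PC=4 exec 'MOV B, 5'. After: A=2 B=5 C=0 D=0 ZF=1 PC=5
Step 21: PC=5 exec 'SUB A, 1'. After: A=1 B=5 C=0 D=0 ZF=0 PC=6
Step 22: PC=6 exec 'JNZ 2'. After: A=1 B=5 C=0 D=0 ZF=0 PC=2
Step 23: PC=2 exec 'SUB B, 5'. After: A=1 B=0 C=0 D=0 ZF=1 PC=3
Step 24: PC=3 exec 'ADD B, D'. After: A=1 B=0 C=0 D=0 ZF=1 PC=4
Step 25: PC=4 exec 'MOV B, 5'. After: A=1 B=5 C=0 D=0 ZF=1 PC=5
Step 26: PC=5 exec 'SUB A, 1'. After: A=0 B=5 C=0 D=0 ZF=1 PC=6
Step 27: PC=6 exec 'JNZ 2'. After: A=0 B=5 C=0 D=0 ZF=1 PC=7
Step 28: PC=7 exec 'HALT'. After: A=0 B=5 C=0 D=0 ZF=1 PC=7 HALTED

Answer: 0 5 0 0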